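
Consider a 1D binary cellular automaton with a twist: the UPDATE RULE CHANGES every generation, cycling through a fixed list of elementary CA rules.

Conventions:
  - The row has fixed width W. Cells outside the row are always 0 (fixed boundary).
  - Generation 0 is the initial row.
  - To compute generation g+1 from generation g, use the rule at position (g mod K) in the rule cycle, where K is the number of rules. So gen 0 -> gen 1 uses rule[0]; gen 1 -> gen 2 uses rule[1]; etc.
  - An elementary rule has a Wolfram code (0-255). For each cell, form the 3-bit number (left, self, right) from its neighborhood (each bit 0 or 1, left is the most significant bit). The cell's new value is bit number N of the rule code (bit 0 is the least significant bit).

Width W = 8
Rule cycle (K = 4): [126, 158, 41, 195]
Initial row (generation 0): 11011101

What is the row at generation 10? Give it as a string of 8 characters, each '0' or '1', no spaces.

Gen 0: 11011101
Gen 1 (rule 126): 11110111
Gen 2 (rule 158): 11100110
Gen 3 (rule 41): 10000100
Gen 4 (rule 195): 00111001
Gen 5 (rule 126): 01101111
Gen 6 (rule 158): 11001110
Gen 7 (rule 41): 10001000
Gen 8 (rule 195): 00110011
Gen 9 (rule 126): 01111111
Gen 10 (rule 158): 11111110

Answer: 11111110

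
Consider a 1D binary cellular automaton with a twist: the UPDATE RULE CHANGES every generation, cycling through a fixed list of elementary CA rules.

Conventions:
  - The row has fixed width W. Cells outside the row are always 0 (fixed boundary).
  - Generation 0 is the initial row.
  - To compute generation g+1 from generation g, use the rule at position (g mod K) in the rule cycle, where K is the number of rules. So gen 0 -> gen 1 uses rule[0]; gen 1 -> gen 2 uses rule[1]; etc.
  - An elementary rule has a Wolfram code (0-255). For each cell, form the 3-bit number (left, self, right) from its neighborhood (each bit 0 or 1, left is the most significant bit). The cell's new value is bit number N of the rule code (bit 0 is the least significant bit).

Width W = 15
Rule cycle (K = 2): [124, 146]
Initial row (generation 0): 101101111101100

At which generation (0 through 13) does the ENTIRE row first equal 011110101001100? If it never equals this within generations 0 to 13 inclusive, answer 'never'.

Gen 0: 101101111101100
Gen 1 (rule 124): 111111000111110
Gen 2 (rule 146): 011110101011101
Gen 3 (rule 124): 010011111110111
Gen 4 (rule 146): 101101111100010
Gen 5 (rule 124): 111111000110011
Gen 6 (rule 146): 011110101001100
Gen 7 (rule 124): 010011111101110
Gen 8 (rule 146): 101101111000101
Gen 9 (rule 124): 111111001100111
Gen 10 (rule 146): 011110110011010
Gen 11 (rule 124): 010011111011111
Gen 12 (rule 146): 101101110001110
Gen 13 (rule 124): 111111011001011

Answer: 6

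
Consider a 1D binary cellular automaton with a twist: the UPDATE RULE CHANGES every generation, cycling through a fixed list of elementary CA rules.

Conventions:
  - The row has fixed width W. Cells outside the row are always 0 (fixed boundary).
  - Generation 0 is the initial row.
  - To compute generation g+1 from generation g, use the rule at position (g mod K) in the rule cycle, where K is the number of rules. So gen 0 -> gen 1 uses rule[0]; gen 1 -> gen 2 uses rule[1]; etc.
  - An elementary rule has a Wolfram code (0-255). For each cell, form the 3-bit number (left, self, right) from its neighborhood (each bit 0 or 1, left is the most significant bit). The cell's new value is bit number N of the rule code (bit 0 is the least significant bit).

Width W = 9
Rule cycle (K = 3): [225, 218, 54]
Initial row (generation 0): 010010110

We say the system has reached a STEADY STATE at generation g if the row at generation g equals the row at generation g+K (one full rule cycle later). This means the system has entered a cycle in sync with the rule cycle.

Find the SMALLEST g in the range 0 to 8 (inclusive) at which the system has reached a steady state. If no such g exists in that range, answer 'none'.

Gen 0: 010010110
Gen 1 (rule 225): 000001010
Gen 2 (rule 218): 000010001
Gen 3 (rule 54): 000111011
Gen 4 (rule 225): 110011101
Gen 5 (rule 218): 111111100
Gen 6 (rule 54): 000000010
Gen 7 (rule 225): 111111000
Gen 8 (rule 218): 111111100
Gen 9 (rule 54): 000000010
Gen 10 (rule 225): 111111000
Gen 11 (rule 218): 111111100

Answer: 5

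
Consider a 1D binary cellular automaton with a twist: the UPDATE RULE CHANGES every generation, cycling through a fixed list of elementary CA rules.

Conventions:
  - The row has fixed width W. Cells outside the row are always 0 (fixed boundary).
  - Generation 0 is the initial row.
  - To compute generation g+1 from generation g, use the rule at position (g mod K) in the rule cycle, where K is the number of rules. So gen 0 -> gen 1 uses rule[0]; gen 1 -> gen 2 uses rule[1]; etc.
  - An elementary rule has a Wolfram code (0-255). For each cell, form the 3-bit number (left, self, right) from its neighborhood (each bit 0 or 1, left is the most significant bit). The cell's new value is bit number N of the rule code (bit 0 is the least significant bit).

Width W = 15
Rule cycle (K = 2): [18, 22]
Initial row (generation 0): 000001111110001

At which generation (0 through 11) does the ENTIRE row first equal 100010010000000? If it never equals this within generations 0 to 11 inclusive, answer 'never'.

Answer: 9

Derivation:
Gen 0: 000001111110001
Gen 1 (rule 18): 000010000001010
Gen 2 (rule 22): 000111000011011
Gen 3 (rule 18): 001000100100000
Gen 4 (rule 22): 011101111110000
Gen 5 (rule 18): 100000000001000
Gen 6 (rule 22): 110000000011100
Gen 7 (rule 18): 001000000100010
Gen 8 (rule 22): 011100001110111
Gen 9 (rule 18): 100010010000000
Gen 10 (rule 22): 110111111000000
Gen 11 (rule 18): 000000000100000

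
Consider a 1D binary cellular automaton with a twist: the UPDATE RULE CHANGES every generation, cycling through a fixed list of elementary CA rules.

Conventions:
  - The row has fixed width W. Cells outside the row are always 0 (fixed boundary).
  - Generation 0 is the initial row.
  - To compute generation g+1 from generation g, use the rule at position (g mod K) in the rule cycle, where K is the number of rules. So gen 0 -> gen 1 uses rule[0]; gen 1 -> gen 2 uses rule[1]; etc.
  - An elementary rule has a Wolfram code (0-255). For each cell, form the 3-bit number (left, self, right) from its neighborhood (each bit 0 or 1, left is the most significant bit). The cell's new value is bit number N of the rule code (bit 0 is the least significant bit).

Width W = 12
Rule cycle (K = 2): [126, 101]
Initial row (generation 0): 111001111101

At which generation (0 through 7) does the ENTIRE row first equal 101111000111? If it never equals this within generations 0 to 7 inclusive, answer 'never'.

Gen 0: 111001111101
Gen 1 (rule 126): 101111000111
Gen 2 (rule 101): 110001010001
Gen 3 (rule 126): 111011111011
Gen 4 (rule 101): 001100001101
Gen 5 (rule 126): 011110011111
Gen 6 (rule 101): 000010000001
Gen 7 (rule 126): 000111000011

Answer: 1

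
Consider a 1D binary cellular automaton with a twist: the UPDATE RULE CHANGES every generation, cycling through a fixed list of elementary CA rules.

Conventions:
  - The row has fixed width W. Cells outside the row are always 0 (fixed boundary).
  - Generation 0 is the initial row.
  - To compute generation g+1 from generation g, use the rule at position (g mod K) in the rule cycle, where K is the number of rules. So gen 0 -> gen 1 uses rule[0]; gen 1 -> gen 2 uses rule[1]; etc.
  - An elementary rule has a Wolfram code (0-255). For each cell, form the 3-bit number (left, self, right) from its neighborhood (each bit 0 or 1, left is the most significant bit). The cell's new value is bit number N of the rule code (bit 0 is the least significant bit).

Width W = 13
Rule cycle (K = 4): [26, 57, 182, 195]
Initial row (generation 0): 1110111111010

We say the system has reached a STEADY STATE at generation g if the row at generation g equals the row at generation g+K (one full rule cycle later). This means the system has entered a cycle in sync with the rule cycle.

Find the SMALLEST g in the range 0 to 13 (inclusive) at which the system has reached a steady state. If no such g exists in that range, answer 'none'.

Gen 0: 1110111111010
Gen 1 (rule 26): 1000100000001
Gen 2 (rule 57): 0110011111100
Gen 3 (rule 182): 1001101111010
Gen 4 (rule 195): 0010100111000
Gen 5 (rule 26): 0100011100100
Gen 6 (rule 57): 0011010010011
Gen 7 (rule 182): 0100111111100
Gen 8 (rule 195): 1001011111101
Gen 9 (rule 26): 0110010000000
Gen 10 (rule 57): 0101001111111
Gen 11 (rule 182): 1111110111110
Gen 12 (rule 195): 0111110011110
Gen 13 (rule 26): 1100001110001
Gen 14 (rule 57): 1011101001100
Gen 15 (rule 182): 1101011110010
Gen 16 (rule 195): 0100001110100
Gen 17 (rule 26): 1010011000010

Answer: none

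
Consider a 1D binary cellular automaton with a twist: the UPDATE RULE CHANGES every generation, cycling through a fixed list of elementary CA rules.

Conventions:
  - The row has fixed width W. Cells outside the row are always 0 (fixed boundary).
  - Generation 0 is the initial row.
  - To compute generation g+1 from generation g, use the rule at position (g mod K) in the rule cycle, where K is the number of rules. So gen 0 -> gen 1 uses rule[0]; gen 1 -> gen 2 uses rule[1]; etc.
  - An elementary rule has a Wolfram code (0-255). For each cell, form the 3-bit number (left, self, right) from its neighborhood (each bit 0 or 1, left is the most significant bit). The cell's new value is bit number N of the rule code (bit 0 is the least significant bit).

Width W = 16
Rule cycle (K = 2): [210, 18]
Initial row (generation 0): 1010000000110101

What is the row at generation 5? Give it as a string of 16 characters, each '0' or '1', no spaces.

Gen 0: 1010000000110101
Gen 1 (rule 210): 0001000001010000
Gen 2 (rule 18): 0010100010001000
Gen 3 (rule 210): 0100010101010100
Gen 4 (rule 18): 1010100000000010
Gen 5 (rule 210): 0000010000000101

Answer: 0000010000000101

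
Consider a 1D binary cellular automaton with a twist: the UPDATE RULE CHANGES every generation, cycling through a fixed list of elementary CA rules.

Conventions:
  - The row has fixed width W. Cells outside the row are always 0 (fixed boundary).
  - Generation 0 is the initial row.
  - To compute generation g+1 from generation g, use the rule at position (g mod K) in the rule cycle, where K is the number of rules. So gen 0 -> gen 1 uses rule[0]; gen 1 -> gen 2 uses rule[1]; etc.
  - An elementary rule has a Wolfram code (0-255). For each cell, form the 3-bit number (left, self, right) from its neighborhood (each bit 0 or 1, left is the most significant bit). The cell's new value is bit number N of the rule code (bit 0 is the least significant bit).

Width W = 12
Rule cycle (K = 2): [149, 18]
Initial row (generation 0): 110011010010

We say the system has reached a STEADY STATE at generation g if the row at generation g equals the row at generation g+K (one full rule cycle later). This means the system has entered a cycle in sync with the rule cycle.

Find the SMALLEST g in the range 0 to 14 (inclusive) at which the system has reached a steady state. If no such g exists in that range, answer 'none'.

Answer: 5

Derivation:
Gen 0: 110011010010
Gen 1 (rule 149): 001000011011
Gen 2 (rule 18): 010100100000
Gen 3 (rule 149): 010110111111
Gen 4 (rule 18): 100000000000
Gen 5 (rule 149): 111111111111
Gen 6 (rule 18): 000000000000
Gen 7 (rule 149): 111111111111
Gen 8 (rule 18): 000000000000
Gen 9 (rule 149): 111111111111
Gen 10 (rule 18): 000000000000
Gen 11 (rule 149): 111111111111
Gen 12 (rule 18): 000000000000
Gen 13 (rule 149): 111111111111
Gen 14 (rule 18): 000000000000
Gen 15 (rule 149): 111111111111
Gen 16 (rule 18): 000000000000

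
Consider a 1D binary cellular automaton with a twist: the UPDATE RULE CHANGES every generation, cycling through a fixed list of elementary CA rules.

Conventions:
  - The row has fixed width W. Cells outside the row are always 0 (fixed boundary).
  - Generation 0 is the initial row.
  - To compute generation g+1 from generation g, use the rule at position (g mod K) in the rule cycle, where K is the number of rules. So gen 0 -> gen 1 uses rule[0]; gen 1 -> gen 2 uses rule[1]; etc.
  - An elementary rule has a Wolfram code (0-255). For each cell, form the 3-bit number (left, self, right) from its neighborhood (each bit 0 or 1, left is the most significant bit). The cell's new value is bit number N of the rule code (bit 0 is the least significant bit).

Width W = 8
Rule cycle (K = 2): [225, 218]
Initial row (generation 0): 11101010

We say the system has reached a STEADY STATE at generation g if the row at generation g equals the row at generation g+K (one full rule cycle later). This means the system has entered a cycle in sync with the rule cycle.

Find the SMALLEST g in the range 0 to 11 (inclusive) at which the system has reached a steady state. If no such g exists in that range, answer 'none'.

Answer: 7

Derivation:
Gen 0: 11101010
Gen 1 (rule 225): 01110100
Gen 2 (rule 218): 11110010
Gen 3 (rule 225): 01110000
Gen 4 (rule 218): 11111000
Gen 5 (rule 225): 01111011
Gen 6 (rule 218): 11111011
Gen 7 (rule 225): 01111101
Gen 8 (rule 218): 11111100
Gen 9 (rule 225): 01111101
Gen 10 (rule 218): 11111100
Gen 11 (rule 225): 01111101
Gen 12 (rule 218): 11111100
Gen 13 (rule 225): 01111101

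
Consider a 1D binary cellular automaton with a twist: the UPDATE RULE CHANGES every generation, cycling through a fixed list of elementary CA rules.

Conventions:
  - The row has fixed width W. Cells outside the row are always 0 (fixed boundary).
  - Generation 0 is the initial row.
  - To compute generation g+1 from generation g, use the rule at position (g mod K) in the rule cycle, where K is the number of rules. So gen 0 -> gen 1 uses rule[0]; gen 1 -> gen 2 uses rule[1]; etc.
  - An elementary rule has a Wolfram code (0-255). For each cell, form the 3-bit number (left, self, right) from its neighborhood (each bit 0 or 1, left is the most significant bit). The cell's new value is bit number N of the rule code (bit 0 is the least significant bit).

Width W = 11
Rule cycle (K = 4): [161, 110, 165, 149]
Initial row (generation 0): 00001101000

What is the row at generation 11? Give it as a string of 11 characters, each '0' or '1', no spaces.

Gen 0: 00001101000
Gen 1 (rule 161): 11100010011
Gen 2 (rule 110): 10100110111
Gen 3 (rule 165): 11100001010
Gen 4 (rule 149): 01011101011
Gen 5 (rule 161): 00101010100
Gen 6 (rule 110): 01111111100
Gen 7 (rule 165): 00111111001
Gen 8 (rule 149): 10011110101
Gen 9 (rule 161): 00001101010
Gen 10 (rule 110): 00011111110
Gen 11 (rule 165): 11001111100

Answer: 11001111100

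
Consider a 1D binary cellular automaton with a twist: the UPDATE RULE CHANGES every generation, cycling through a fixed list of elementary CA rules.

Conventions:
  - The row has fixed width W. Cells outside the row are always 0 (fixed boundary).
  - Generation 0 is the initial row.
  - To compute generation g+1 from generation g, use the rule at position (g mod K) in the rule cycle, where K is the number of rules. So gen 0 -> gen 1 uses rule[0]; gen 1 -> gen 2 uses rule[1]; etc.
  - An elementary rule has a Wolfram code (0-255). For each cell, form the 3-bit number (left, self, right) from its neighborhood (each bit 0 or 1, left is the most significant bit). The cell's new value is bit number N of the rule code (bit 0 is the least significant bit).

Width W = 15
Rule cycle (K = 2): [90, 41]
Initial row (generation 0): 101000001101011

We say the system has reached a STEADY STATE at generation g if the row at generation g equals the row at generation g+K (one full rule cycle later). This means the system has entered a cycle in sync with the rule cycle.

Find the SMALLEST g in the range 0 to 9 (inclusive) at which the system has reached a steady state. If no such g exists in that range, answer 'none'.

Answer: none

Derivation:
Gen 0: 101000001101011
Gen 1 (rule 90): 000100011100011
Gen 2 (rule 41): 110001010001010
Gen 3 (rule 90): 111010001010001
Gen 4 (rule 41): 100100100100100
Gen 5 (rule 90): 011011011011010
Gen 6 (rule 41): 010110110110100
Gen 7 (rule 90): 100110110110010
Gen 8 (rule 41): 000101101100000
Gen 9 (rule 90): 001001101110000
Gen 10 (rule 41): 100001011000111
Gen 11 (rule 90): 010010011101101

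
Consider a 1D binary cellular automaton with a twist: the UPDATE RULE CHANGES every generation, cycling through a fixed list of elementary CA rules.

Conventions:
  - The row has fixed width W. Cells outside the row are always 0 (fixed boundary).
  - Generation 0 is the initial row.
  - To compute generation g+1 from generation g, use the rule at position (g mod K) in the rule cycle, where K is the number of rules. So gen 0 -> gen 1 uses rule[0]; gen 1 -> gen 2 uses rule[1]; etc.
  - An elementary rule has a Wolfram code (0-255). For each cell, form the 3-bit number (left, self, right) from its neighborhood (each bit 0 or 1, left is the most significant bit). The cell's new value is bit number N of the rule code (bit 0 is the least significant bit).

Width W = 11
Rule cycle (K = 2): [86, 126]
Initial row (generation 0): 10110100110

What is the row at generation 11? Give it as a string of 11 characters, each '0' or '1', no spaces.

Gen 0: 10110100110
Gen 1 (rule 86): 10010111011
Gen 2 (rule 126): 11111101111
Gen 3 (rule 86): 00000100001
Gen 4 (rule 126): 00001110011
Gen 5 (rule 86): 00010011101
Gen 6 (rule 126): 00111110111
Gen 7 (rule 86): 01000010001
Gen 8 (rule 126): 11100111011
Gen 9 (rule 86): 00111001001
Gen 10 (rule 126): 01101111111
Gen 11 (rule 86): 10100000001

Answer: 10100000001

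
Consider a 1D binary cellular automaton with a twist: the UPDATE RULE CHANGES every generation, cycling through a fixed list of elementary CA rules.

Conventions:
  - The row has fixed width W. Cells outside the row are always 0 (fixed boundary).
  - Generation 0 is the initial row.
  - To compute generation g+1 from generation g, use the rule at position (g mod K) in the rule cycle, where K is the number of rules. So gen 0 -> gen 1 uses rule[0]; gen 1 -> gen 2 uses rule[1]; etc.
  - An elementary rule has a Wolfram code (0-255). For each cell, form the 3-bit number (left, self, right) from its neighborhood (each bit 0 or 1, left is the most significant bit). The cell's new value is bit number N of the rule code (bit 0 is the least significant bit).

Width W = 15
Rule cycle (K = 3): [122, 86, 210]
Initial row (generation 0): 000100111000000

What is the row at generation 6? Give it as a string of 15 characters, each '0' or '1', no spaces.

Gen 0: 000100111000000
Gen 1 (rule 122): 001011101100000
Gen 2 (rule 86): 011000100110000
Gen 3 (rule 210): 101101011011000
Gen 4 (rule 122): 011110111111100
Gen 5 (rule 86): 100010000000110
Gen 6 (rule 210): 010101000001011

Answer: 010101000001011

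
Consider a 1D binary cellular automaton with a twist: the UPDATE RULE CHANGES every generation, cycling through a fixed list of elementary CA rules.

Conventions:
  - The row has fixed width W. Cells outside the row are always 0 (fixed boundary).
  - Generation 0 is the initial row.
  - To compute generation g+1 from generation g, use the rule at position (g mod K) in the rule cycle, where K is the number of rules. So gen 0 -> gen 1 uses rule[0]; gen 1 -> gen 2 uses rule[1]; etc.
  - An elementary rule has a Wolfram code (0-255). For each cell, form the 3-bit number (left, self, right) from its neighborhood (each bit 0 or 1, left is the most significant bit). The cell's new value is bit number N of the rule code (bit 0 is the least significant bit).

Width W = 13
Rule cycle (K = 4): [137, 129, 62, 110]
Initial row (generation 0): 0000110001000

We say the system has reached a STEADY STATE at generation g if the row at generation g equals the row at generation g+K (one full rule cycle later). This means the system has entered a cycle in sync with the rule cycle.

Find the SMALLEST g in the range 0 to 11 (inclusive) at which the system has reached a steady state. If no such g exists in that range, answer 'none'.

Answer: none

Derivation:
Gen 0: 0000110001000
Gen 1 (rule 137): 1110100100011
Gen 2 (rule 129): 0100000001000
Gen 3 (rule 62): 1110000011100
Gen 4 (rule 110): 1010000110100
Gen 5 (rule 137): 0000110100001
Gen 6 (rule 129): 1110000001100
Gen 7 (rule 62): 1001000011010
Gen 8 (rule 110): 1011000111110
Gen 9 (rule 137): 0010010111100
Gen 10 (rule 129): 1000000011001
Gen 11 (rule 62): 1100000110111
Gen 12 (rule 110): 1100001111101
Gen 13 (rule 137): 1001101111000
Gen 14 (rule 129): 0000000110011
Gen 15 (rule 62): 0000001101110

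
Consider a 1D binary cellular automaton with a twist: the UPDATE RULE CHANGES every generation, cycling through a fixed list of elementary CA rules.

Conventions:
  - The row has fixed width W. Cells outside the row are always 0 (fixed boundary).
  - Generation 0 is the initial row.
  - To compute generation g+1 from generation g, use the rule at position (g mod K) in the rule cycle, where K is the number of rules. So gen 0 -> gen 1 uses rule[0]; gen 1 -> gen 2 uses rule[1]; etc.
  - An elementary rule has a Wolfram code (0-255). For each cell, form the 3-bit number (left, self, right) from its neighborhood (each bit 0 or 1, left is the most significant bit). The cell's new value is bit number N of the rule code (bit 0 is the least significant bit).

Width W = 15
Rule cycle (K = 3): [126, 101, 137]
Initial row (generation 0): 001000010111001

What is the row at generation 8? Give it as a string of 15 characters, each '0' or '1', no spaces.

Answer: 000000001000101

Derivation:
Gen 0: 001000010111001
Gen 1 (rule 126): 011100111101111
Gen 2 (rule 101): 000100000110001
Gen 3 (rule 137): 110001110100100
Gen 4 (rule 126): 111011011111110
Gen 5 (rule 101): 001101100000010
Gen 6 (rule 137): 101001001111000
Gen 7 (rule 126): 111111111001100
Gen 8 (rule 101): 000000001000101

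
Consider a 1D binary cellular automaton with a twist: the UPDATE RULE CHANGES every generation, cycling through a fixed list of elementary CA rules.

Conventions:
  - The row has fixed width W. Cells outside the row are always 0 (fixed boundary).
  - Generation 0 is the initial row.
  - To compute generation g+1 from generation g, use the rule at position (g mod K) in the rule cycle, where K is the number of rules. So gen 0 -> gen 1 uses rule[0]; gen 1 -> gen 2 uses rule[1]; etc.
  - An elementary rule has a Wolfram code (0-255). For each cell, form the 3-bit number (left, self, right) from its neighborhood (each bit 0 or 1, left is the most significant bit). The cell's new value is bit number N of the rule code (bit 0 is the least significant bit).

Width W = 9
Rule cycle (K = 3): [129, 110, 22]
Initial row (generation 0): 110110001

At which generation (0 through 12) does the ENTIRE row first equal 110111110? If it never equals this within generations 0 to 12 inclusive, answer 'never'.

Answer: never

Derivation:
Gen 0: 110110001
Gen 1 (rule 129): 000000100
Gen 2 (rule 110): 000001100
Gen 3 (rule 22): 000010010
Gen 4 (rule 129): 111000000
Gen 5 (rule 110): 101000000
Gen 6 (rule 22): 101100000
Gen 7 (rule 129): 000001111
Gen 8 (rule 110): 000011001
Gen 9 (rule 22): 000100111
Gen 10 (rule 129): 110000010
Gen 11 (rule 110): 110000110
Gen 12 (rule 22): 001001001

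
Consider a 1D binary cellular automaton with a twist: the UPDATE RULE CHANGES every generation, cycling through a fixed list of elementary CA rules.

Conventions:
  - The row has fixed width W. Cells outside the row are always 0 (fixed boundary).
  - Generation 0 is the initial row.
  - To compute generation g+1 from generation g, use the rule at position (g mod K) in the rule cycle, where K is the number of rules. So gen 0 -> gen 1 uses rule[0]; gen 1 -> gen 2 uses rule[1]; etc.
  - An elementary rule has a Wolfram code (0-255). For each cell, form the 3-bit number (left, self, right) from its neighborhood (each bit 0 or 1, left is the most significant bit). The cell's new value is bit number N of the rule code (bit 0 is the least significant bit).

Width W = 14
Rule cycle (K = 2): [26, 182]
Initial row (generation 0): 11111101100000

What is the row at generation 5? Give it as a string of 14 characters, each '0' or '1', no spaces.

Answer: 10000110111001

Derivation:
Gen 0: 11111101100000
Gen 1 (rule 26): 10000001010000
Gen 2 (rule 182): 11000011111000
Gen 3 (rule 26): 10100110000100
Gen 4 (rule 182): 11111001001110
Gen 5 (rule 26): 10000110111001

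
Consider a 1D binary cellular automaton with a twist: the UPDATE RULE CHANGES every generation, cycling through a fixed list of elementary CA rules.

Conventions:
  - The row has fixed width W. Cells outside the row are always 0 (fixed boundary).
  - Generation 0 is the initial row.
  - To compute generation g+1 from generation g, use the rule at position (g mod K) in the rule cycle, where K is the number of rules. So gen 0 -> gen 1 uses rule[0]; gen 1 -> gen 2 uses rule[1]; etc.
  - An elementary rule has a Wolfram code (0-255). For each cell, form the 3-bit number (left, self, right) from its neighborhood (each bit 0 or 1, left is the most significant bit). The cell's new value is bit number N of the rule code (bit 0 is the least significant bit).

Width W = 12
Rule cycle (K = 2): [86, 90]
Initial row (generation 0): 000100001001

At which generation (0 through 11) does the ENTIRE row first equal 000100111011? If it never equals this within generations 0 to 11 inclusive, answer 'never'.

Gen 0: 000100001001
Gen 1 (rule 86): 001110011111
Gen 2 (rule 90): 011011110001
Gen 3 (rule 86): 101000011011
Gen 4 (rule 90): 000100111011
Gen 5 (rule 86): 001111001001
Gen 6 (rule 90): 011001110110
Gen 7 (rule 86): 101110010011
Gen 8 (rule 90): 001011101111
Gen 9 (rule 86): 011000100001
Gen 10 (rule 90): 111101010010
Gen 11 (rule 86): 000101011111

Answer: 4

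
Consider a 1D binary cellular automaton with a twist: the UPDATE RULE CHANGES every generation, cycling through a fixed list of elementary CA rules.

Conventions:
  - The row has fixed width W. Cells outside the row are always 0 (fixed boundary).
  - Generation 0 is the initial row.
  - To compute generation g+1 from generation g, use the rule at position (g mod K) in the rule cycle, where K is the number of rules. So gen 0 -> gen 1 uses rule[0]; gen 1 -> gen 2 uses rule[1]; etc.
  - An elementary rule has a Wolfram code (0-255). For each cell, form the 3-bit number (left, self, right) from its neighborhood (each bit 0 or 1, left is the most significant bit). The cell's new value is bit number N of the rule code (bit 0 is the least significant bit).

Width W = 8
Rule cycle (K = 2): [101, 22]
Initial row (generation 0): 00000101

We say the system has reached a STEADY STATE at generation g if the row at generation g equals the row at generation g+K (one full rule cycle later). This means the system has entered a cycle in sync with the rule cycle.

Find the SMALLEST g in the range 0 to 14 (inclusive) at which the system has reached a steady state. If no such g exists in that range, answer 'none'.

Gen 0: 00000101
Gen 1 (rule 101): 11110111
Gen 2 (rule 22): 00000000
Gen 3 (rule 101): 11111111
Gen 4 (rule 22): 00000000
Gen 5 (rule 101): 11111111
Gen 6 (rule 22): 00000000
Gen 7 (rule 101): 11111111
Gen 8 (rule 22): 00000000
Gen 9 (rule 101): 11111111
Gen 10 (rule 22): 00000000
Gen 11 (rule 101): 11111111
Gen 12 (rule 22): 00000000
Gen 13 (rule 101): 11111111
Gen 14 (rule 22): 00000000
Gen 15 (rule 101): 11111111
Gen 16 (rule 22): 00000000

Answer: 2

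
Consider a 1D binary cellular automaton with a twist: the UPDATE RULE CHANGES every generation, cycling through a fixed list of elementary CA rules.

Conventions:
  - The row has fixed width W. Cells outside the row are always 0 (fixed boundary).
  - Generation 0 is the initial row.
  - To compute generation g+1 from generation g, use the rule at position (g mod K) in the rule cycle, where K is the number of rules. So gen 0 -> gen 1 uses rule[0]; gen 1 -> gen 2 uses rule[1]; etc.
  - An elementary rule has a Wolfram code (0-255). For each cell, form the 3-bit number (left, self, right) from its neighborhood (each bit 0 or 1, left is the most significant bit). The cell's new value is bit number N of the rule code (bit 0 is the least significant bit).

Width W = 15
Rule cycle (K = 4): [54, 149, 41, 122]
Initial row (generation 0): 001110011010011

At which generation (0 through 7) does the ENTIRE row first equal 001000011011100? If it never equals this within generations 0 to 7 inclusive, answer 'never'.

Gen 0: 001110011010011
Gen 1 (rule 54): 010001100111100
Gen 2 (rule 149): 011100010011011
Gen 3 (rule 41): 010001000010110
Gen 4 (rule 122): 101010100101111
Gen 5 (rule 54): 111111111110000
Gen 6 (rule 149): 011111111101111
Gen 7 (rule 41): 010000000011000

Answer: never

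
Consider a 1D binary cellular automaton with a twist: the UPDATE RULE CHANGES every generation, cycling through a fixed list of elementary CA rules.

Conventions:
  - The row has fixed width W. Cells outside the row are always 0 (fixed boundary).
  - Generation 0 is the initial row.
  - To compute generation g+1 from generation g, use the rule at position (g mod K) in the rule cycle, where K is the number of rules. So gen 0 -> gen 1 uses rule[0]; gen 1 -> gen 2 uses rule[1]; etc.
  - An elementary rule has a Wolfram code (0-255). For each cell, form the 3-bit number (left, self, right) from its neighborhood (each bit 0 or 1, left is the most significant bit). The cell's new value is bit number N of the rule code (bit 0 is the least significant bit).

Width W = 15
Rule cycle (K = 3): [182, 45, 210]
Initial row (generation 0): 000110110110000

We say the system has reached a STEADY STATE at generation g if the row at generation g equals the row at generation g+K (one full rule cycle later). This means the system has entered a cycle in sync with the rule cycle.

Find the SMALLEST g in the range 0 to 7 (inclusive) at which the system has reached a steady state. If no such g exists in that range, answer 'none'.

Answer: 5

Derivation:
Gen 0: 000110110110000
Gen 1 (rule 182): 001001001001000
Gen 2 (rule 45): 101001001001011
Gen 3 (rule 210): 000110110110001
Gen 4 (rule 182): 001001001001011
Gen 5 (rule 45): 101001001001110
Gen 6 (rule 210): 000110110110111
Gen 7 (rule 182): 001001001001010
Gen 8 (rule 45): 101001001001110
Gen 9 (rule 210): 000110110110111
Gen 10 (rule 182): 001001001001010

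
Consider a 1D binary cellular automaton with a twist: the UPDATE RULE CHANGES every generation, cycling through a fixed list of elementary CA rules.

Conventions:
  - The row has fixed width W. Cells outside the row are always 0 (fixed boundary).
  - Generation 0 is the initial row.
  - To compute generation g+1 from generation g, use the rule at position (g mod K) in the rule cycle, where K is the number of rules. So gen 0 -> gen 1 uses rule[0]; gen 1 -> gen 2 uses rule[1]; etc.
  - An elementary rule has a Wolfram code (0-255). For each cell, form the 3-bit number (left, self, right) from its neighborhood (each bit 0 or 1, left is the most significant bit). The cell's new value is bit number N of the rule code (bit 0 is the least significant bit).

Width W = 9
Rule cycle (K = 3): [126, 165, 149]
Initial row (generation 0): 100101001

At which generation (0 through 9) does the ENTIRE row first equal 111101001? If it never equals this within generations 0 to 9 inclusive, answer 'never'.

Answer: never

Derivation:
Gen 0: 100101001
Gen 1 (rule 126): 111111111
Gen 2 (rule 165): 011111110
Gen 3 (rule 149): 001111101
Gen 4 (rule 126): 011000111
Gen 5 (rule 165): 000010010
Gen 6 (rule 149): 111011011
Gen 7 (rule 126): 101111111
Gen 8 (rule 165): 110111110
Gen 9 (rule 149): 000011101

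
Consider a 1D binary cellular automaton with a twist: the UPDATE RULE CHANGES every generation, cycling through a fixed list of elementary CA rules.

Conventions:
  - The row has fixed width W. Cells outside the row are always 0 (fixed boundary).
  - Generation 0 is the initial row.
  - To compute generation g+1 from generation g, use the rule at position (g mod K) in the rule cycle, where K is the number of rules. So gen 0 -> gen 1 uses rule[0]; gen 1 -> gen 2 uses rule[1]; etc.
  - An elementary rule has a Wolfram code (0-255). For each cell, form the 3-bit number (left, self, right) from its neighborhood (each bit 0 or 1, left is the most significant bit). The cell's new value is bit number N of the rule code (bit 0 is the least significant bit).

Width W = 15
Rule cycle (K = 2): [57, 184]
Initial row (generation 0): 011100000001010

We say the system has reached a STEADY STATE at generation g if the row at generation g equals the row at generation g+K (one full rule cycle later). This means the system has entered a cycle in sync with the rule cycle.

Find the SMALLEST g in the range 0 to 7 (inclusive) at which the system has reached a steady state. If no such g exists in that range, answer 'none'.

Answer: none

Derivation:
Gen 0: 011100000001010
Gen 1 (rule 57): 010011111100101
Gen 2 (rule 184): 001011111010010
Gen 3 (rule 57): 100110000101001
Gen 4 (rule 184): 010101000010100
Gen 5 (rule 57): 001010111001011
Gen 6 (rule 184): 000101110100110
Gen 7 (rule 57): 110011001010101
Gen 8 (rule 184): 101010100101010
Gen 9 (rule 57): 010101010010101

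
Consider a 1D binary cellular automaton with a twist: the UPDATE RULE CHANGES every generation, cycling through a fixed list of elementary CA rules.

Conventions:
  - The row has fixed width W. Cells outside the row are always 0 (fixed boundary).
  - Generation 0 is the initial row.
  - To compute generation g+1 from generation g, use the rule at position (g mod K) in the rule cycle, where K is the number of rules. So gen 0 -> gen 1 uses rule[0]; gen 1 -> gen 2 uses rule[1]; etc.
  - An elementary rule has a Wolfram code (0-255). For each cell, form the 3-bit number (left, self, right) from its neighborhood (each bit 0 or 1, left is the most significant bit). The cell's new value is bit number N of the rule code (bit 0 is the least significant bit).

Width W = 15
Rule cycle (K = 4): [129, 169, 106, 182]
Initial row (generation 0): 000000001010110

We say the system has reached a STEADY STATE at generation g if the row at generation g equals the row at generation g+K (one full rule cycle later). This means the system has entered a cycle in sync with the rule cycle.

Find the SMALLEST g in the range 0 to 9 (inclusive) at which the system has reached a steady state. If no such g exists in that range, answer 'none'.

Gen 0: 000000001010110
Gen 1 (rule 129): 111111100000000
Gen 2 (rule 169): 111111001111111
Gen 3 (rule 106): 100001011000001
Gen 4 (rule 182): 110011100100011
Gen 5 (rule 129): 000001000001000
Gen 6 (rule 169): 111100011100011
Gen 7 (rule 106): 100100110100111
Gen 8 (rule 182): 111111001111010
Gen 9 (rule 129): 011110000110000
Gen 10 (rule 169): 011100110100111
Gen 11 (rule 106): 110101111001101
Gen 12 (rule 182): 001110110110011
Gen 13 (rule 129): 100100000000000

Answer: none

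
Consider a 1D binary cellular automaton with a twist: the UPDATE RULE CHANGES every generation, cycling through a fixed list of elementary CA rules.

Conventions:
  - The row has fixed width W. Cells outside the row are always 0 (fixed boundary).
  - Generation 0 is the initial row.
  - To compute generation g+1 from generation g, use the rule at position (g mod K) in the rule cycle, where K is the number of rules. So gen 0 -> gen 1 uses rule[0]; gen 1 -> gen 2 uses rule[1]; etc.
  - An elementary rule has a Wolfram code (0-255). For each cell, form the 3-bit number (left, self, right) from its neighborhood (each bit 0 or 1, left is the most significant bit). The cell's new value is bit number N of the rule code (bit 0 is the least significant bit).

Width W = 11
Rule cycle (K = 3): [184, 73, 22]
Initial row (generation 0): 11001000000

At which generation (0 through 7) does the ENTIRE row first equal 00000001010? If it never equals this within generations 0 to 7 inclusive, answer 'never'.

Gen 0: 11001000000
Gen 1 (rule 184): 10100100000
Gen 2 (rule 73): 00000001111
Gen 3 (rule 22): 00000010000
Gen 4 (rule 184): 00000001000
Gen 5 (rule 73): 11111100011
Gen 6 (rule 22): 00000010100
Gen 7 (rule 184): 00000001010

Answer: 7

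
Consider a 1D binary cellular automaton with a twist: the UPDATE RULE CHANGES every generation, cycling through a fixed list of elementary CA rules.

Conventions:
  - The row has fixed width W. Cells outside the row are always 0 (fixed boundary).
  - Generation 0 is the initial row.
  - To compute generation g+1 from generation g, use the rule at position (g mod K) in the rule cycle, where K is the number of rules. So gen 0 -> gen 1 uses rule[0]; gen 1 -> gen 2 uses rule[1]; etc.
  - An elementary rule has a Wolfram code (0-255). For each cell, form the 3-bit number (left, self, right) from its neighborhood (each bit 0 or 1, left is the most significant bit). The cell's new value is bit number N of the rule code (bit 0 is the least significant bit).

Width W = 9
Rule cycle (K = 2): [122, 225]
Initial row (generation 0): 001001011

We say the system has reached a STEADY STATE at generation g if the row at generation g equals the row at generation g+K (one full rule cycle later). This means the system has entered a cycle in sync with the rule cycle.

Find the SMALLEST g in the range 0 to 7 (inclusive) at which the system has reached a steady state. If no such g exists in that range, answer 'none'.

Gen 0: 001001011
Gen 1 (rule 122): 010110111
Gen 2 (rule 225): 001011011
Gen 3 (rule 122): 010111111
Gen 4 (rule 225): 001011111
Gen 5 (rule 122): 010110001
Gen 6 (rule 225): 001010100
Gen 7 (rule 122): 010101010
Gen 8 (rule 225): 001010100
Gen 9 (rule 122): 010101010

Answer: 6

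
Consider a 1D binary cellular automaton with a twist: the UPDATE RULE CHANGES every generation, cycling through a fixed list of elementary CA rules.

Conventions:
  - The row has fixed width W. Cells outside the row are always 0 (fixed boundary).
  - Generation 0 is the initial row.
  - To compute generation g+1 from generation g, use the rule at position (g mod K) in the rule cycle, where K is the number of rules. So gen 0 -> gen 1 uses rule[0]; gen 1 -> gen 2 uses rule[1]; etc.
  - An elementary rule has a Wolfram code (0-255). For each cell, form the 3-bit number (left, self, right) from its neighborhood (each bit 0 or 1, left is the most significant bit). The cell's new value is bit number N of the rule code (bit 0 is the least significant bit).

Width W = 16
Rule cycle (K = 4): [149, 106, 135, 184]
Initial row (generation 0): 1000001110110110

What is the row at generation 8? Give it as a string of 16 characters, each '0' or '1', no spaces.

Answer: 1011010100110101

Derivation:
Gen 0: 1000001110110110
Gen 1 (rule 149): 1111100100000001
Gen 2 (rule 106): 1000101000000010
Gen 3 (rule 135): 1011101011111110
Gen 4 (rule 184): 0111010111111101
Gen 5 (rule 149): 0010010011111001
Gen 6 (rule 106): 0100100110001010
Gen 7 (rule 135): 1101101000111010
Gen 8 (rule 184): 1011010100110101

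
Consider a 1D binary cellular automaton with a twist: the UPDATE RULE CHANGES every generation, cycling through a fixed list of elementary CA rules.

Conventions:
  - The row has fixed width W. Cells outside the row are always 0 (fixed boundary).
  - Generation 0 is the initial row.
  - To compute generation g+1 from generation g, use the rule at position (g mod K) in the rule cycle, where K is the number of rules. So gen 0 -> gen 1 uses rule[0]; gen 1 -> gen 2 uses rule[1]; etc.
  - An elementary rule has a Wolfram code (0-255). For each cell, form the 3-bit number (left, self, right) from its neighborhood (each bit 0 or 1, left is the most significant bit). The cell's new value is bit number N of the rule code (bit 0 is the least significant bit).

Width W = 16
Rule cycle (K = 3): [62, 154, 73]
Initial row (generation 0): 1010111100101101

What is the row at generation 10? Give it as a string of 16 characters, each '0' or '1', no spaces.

Gen 0: 1010111100101101
Gen 1 (rule 62): 1111100011111011
Gen 2 (rule 154): 1111010111110010
Gen 3 (rule 73): 1001000100010000
Gen 4 (rule 62): 1111101110111000
Gen 5 (rule 154): 1111001100110100
Gen 6 (rule 73): 1001001100110001
Gen 7 (rule 62): 1111111011101011
Gen 8 (rule 154): 1111110011000010
Gen 9 (rule 73): 1000010011011000
Gen 10 (rule 62): 1100111110110100

Answer: 1100111110110100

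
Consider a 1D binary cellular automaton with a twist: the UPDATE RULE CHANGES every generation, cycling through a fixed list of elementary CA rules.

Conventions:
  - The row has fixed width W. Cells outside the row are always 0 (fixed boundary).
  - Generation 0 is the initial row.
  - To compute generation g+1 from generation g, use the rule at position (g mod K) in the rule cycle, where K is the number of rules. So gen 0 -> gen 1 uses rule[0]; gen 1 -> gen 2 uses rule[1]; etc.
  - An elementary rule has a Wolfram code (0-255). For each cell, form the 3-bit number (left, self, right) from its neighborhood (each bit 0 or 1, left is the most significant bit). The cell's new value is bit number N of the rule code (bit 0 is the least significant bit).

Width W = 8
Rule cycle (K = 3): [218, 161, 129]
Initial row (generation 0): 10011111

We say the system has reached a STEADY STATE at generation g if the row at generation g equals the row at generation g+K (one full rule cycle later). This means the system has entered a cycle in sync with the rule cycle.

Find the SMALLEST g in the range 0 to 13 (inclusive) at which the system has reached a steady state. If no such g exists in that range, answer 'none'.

Answer: 4

Derivation:
Gen 0: 10011111
Gen 1 (rule 218): 01111111
Gen 2 (rule 161): 00111110
Gen 3 (rule 129): 10011100
Gen 4 (rule 218): 01111110
Gen 5 (rule 161): 00111100
Gen 6 (rule 129): 10011001
Gen 7 (rule 218): 01111110
Gen 8 (rule 161): 00111100
Gen 9 (rule 129): 10011001
Gen 10 (rule 218): 01111110
Gen 11 (rule 161): 00111100
Gen 12 (rule 129): 10011001
Gen 13 (rule 218): 01111110
Gen 14 (rule 161): 00111100
Gen 15 (rule 129): 10011001
Gen 16 (rule 218): 01111110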